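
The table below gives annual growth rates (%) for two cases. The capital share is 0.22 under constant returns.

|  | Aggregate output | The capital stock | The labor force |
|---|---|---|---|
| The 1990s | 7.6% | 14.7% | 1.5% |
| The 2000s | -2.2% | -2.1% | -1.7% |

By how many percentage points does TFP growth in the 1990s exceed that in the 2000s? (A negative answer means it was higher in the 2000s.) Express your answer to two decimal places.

3.61 percentage points

Labor's share = 1 − 0.22 = 0.78.
The 1990s: TFP = 7.6 − 3.234 − 1.17 = 3.196%.
The 2000s: TFP = -2.2 + 0.462 + 1.326 = -0.412%.
Difference = 3.196 − (-0.412) = 3.608 pp.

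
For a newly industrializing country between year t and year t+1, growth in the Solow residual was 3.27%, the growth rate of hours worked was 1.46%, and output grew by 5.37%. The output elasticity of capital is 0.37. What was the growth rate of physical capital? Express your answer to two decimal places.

Labor's share = 1 − 0.37 = 0.63.
gY = gA + 0.63×1.46 + 0.37×g.
0.37×g = 5.37 − 3.27 − 0.9198 = 1.1802.
g = 1.1802 / 0.37 = 3.1897%.

Physical capital grew 3.19%.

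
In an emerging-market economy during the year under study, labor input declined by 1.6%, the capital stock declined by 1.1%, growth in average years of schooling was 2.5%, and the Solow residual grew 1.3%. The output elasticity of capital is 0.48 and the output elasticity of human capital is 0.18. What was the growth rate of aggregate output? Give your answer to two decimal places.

Labor's share = 1 − 0.48 − 0.18 = 0.34.
The capital stock: 0.48 × (-1.1) = -0.528 pp.
Average years of schooling: 0.18 × 2.5 = 0.45 pp.
Labor input: 0.34 × (-1.6) = -0.544 pp.
Output growth = 1.3 + (-0.622) = 0.678%.

0.68%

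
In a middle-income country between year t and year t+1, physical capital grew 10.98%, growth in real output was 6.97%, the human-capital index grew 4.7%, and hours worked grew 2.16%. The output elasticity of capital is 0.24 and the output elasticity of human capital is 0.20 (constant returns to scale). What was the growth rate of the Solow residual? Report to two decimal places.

2.19%

Labor's share = 1 − 0.24 − 0.2 = 0.56.
Physical capital: 0.24 × 10.98 = 2.6352 pp.
The human-capital index: 0.2 × 4.7 = 0.94 pp.
Hours worked: 0.56 × 2.16 = 1.2096 pp.
TFP growth = 6.97 − 4.7848 = 2.1852%.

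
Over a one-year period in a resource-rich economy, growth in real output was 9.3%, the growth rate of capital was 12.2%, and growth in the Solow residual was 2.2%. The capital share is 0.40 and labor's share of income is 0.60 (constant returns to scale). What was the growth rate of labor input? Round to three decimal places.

Labor's share = 1 − 0.4 = 0.6.
gY = gA + 0.4×12.2 + 0.6×g.
0.6×g = 9.3 − 2.2 − 4.88 = 2.22.
g = 2.22 / 0.6 = 3.7%.

Labor input grew 3.700%.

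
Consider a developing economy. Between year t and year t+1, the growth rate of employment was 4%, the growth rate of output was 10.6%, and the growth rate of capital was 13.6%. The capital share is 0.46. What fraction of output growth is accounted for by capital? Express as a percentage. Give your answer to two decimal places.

Capital contributed 0.46 × 13.6 = 6.256 pp.
Share of growth = 6.256 / 10.6 × 100 = 59.0189%.

Capital accounted for 59.02% of growth.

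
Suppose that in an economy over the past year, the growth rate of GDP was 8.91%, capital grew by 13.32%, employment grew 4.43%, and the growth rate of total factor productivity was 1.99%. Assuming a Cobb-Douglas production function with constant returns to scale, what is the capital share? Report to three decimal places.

gY = gA + α·gK + (1−α)·gL, so gY − gA − gL = α(gK − gL).
8.91 − 1.99 − 4.43 = α × (13.32 − 4.43).
2.49 = 8.89 α, so α = 0.28009.

The capital share is 0.280.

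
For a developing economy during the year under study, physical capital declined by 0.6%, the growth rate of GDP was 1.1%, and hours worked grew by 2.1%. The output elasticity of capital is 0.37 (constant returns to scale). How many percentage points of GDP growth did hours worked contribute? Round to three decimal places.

1.323 pp

Labor's share = 1 − 0.37 = 0.63.
Contribution = share × growth = 0.63 × 2.1 = 1.323 pp.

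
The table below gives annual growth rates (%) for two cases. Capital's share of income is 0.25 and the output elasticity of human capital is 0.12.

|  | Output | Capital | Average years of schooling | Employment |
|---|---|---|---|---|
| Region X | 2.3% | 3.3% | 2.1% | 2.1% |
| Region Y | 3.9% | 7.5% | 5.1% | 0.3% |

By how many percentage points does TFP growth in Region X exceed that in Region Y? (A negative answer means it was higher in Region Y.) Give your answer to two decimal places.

Labor's share = 1 − 0.25 − 0.12 = 0.63.
Region X: TFP = 2.3 − 0.825 − 0.252 − 1.323 = -0.1%.
Region Y: TFP = 3.9 − 1.875 − 0.612 − 0.189 = 1.224%.
Difference = -0.1 − (1.224) = -1.324 pp.

-1.32 percentage points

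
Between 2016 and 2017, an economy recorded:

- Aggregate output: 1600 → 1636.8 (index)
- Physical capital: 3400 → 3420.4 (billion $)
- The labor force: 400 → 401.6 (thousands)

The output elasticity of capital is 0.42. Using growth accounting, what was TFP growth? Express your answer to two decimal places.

Aggregate output growth = (1636.8 − 1600) / 1600 = 2.3%.
Physical capital growth = (3420.4 − 3400) / 3400 = 0.6%.
The labor force growth = (401.6 − 400) / 400 = 0.4%.
Labor's share = 1 − 0.42 = 0.58.
Physical capital: 0.42 × 0.6 = 0.252 pp.
The labor force: 0.58 × 0.4 = 0.232 pp.
TFP growth = 2.3 − 0.484 = 1.816%.

1.82%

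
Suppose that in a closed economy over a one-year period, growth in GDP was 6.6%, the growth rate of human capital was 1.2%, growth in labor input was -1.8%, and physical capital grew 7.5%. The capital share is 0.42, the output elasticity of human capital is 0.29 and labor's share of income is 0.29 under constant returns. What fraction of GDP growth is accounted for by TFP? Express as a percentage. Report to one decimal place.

54.9%

Labor's share = 1 − 0.42 − 0.29 = 0.29.
Physical capital: 0.42 × 7.5 = 3.15 pp.
Human capital: 0.29 × 1.2 = 0.348 pp.
Labor input: 0.29 × (-1.8) = -0.522 pp.
TFP growth = 6.6 − 2.976 = 3.624%.
TFP share of growth = 3.624 / 6.6 × 100 = 54.909%.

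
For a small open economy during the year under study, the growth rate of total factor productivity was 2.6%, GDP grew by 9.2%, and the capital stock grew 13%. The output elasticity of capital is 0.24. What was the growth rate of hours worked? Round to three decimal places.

Labor's share = 1 − 0.24 = 0.76.
gY = gA + 0.24×13 + 0.76×g.
0.76×g = 9.2 − 2.6 − 3.12 = 3.48.
g = 3.48 / 0.76 = 4.57895%.

Hours worked grew 4.579%.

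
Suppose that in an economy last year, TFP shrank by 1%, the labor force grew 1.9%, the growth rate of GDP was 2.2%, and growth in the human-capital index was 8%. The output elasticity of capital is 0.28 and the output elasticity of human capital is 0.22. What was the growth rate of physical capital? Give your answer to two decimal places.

1.75%

Labor's share = 1 − 0.28 − 0.22 = 0.5.
gY = gA + 0.22×8 + 0.5×1.9 + 0.28×g.
0.28×g = 2.2 + 1 − 2.71 = 0.49.
g = 0.49 / 0.28 = 1.75%.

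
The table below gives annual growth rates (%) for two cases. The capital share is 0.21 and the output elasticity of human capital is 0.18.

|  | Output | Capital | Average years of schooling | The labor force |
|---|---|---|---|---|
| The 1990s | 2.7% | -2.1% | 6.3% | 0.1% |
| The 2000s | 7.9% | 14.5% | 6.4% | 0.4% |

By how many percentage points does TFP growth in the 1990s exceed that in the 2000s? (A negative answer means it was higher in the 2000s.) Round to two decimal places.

-1.51 percentage points

Labor's share = 1 − 0.21 − 0.18 = 0.61.
The 1990s: TFP = 2.7 + 0.441 − 1.134 − 0.061 = 1.946%.
The 2000s: TFP = 7.9 − 3.045 − 1.152 − 0.244 = 3.459%.
Difference = 1.946 − (3.459) = -1.513 pp.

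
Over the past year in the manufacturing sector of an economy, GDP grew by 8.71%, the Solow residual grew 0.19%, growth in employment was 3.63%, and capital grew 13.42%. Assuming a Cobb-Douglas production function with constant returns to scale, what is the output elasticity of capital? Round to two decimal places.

The output elasticity of capital is 0.50.

gY = gA + α·gK + (1−α)·gL, so gY − gA − gL = α(gK − gL).
8.71 − 0.19 − 3.63 = α × (13.42 − 3.63).
4.89 = 9.79 α, so α = 0.4995.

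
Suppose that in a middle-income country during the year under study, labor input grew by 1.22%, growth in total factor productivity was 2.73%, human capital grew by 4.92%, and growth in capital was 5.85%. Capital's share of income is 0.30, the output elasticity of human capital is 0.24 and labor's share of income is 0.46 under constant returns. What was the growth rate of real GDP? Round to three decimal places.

Labor's share = 1 − 0.3 − 0.24 = 0.46.
Capital: 0.3 × 5.85 = 1.755 pp.
Human capital: 0.24 × 4.92 = 1.1808 pp.
Labor input: 0.46 × 1.22 = 0.5612 pp.
Output growth = 2.73 + 3.497 = 6.227%.

6.227%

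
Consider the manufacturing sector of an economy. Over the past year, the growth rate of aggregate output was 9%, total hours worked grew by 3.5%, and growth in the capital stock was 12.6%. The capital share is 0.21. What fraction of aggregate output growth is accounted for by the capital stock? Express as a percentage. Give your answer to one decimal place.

The capital stock contributed 0.21 × 12.6 = 2.646 pp.
Share of growth = 2.646 / 9 × 100 = 29.4%.

29.4%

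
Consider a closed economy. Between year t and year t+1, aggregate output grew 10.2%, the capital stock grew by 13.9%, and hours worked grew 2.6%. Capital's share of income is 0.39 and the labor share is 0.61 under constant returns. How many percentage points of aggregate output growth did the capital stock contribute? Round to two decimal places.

5.42 pp

Contribution = share × growth = 0.39 × 13.9 = 5.421 pp.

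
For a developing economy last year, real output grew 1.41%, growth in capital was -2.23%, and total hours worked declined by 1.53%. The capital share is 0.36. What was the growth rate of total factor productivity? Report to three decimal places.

3.192%

Labor's share = 1 − 0.36 = 0.64.
Capital: 0.36 × (-2.23) = -0.8028 pp.
Total hours worked: 0.64 × (-1.53) = -0.9792 pp.
TFP growth = 1.41 + 1.782 = 3.192%.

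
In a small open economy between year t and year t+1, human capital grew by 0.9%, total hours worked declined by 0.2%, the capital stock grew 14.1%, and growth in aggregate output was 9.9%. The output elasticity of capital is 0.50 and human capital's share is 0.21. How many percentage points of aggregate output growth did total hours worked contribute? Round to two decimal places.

-0.06 percentage points

Labor's share = 1 − 0.5 − 0.21 = 0.29.
Contribution = share × growth = 0.29 × (-0.2) = -0.058 pp.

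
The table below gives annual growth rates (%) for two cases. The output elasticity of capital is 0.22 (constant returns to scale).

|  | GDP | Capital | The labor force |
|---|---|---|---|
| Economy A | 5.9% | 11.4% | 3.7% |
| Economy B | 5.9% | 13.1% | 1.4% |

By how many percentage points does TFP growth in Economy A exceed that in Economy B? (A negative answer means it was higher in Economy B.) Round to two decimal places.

Labor's share = 1 − 0.22 = 0.78.
Economy A: TFP = 5.9 − 2.508 − 2.886 = 0.506%.
Economy B: TFP = 5.9 − 2.882 − 1.092 = 1.926%.
Difference = 0.506 − (1.926) = -1.42 pp.

-1.42 percentage points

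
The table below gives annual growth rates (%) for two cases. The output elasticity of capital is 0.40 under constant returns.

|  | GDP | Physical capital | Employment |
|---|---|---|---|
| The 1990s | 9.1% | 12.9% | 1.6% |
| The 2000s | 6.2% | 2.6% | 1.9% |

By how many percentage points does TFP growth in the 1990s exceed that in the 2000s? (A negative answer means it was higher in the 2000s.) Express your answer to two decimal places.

Labor's share = 1 − 0.4 = 0.6.
The 1990s: TFP = 9.1 − 5.16 − 0.96 = 2.98%.
The 2000s: TFP = 6.2 − 1.04 − 1.14 = 4.02%.
Difference = 2.98 − (4.02) = -1.04 pp.

-1.04 percentage points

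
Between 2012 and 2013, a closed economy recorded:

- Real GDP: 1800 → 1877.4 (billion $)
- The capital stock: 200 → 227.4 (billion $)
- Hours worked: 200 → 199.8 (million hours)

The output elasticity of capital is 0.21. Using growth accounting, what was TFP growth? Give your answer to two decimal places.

TFP growth was 1.50%.

Real GDP growth = (1877.4 − 1800) / 1800 = 4.3%.
The capital stock growth = (227.4 − 200) / 200 = 13.7%.
Hours worked growth = (199.8 − 200) / 200 = -0.1%.
Labor's share = 1 − 0.21 = 0.79.
The capital stock: 0.21 × 13.7 = 2.877 pp.
Hours worked: 0.79 × (-0.1) = -0.079 pp.
TFP growth = 4.3 − 2.798 = 1.502%.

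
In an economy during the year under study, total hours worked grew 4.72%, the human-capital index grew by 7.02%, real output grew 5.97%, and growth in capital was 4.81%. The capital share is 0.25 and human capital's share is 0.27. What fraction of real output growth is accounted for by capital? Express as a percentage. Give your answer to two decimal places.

Capital contributed 0.25 × 4.81 = 1.2025 pp.
Share of growth = 1.2025 / 5.97 × 100 = 20.1424%.

20.14%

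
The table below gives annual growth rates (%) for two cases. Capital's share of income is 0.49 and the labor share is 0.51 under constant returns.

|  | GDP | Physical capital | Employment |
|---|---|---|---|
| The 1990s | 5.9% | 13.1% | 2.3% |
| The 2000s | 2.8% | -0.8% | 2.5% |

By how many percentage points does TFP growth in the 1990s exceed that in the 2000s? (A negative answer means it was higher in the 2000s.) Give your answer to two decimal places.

Labor's share = 1 − 0.49 = 0.51.
The 1990s: TFP = 5.9 − 6.419 − 1.173 = -1.692%.
The 2000s: TFP = 2.8 + 0.392 − 1.275 = 1.917%.
Difference = -1.692 − (1.917) = -3.609 pp.

-3.61 percentage points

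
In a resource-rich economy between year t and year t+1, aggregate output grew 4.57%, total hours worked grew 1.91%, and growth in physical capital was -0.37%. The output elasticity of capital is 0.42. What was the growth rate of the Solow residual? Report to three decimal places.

Labor's share = 1 − 0.42 = 0.58.
Physical capital: 0.42 × (-0.37) = -0.1554 pp.
Total hours worked: 0.58 × 1.91 = 1.1078 pp.
TFP growth = 4.57 − 0.9524 = 3.6176%.

The Solow residual grew 3.618%.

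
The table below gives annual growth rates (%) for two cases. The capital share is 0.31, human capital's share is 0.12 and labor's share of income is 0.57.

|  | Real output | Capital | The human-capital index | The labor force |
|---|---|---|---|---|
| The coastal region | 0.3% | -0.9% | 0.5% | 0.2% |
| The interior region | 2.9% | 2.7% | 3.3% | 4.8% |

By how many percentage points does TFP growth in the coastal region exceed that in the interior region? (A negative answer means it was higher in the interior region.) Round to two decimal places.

1.47 percentage points

Labor's share = 1 − 0.31 − 0.12 = 0.57.
The coastal region: TFP = 0.3 + 0.279 − 0.06 − 0.114 = 0.405%.
The interior region: TFP = 2.9 − 0.837 − 0.396 − 2.736 = -1.069%.
Difference = 0.405 − (-1.069) = 1.474 pp.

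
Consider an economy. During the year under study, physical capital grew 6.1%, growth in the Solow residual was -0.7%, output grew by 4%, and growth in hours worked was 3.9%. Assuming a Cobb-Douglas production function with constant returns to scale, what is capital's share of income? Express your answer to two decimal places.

0.36

gY = gA + α·gK + (1−α)·gL, so gY − gA − gL = α(gK − gL).
4 + 0.7 − 3.9 = α × (6.1 − 3.9).
0.8 = 2.2 α, so α = 0.3636.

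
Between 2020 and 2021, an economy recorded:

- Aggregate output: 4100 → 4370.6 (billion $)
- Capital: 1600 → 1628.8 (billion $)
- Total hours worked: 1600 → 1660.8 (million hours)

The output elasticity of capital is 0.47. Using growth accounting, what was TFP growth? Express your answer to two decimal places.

Aggregate output growth = (4370.6 − 4100) / 4100 = 6.6%.
Capital growth = (1628.8 − 1600) / 1600 = 1.8%.
Total hours worked growth = (1660.8 − 1600) / 1600 = 3.8%.
Labor's share = 1 − 0.47 = 0.53.
Capital: 0.47 × 1.8 = 0.846 pp.
Total hours worked: 0.53 × 3.8 = 2.014 pp.
TFP growth = 6.6 − 2.86 = 3.74%.

3.74%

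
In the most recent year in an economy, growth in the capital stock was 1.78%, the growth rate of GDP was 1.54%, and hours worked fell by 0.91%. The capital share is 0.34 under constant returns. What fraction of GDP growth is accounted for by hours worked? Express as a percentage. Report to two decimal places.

-39.00%

Labor's share = 1 − 0.34 = 0.66.
Hours worked contributed 0.66 × (-0.91) = -0.6006 pp.
Share of growth = -0.6006 / 1.54 × 100 = -39%.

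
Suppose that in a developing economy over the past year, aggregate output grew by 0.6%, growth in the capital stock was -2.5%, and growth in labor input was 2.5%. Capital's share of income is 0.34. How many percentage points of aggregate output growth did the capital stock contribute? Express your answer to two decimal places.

Contribution = share × growth = 0.34 × (-2.5) = -0.85 pp.

-0.85 percentage points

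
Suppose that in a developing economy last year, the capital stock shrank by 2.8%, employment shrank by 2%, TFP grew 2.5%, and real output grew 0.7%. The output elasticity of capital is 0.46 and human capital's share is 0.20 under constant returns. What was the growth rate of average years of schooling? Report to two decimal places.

Labor's share = 1 − 0.46 − 0.2 = 0.34.
gY = gA + 0.46×(-2.8) + 0.34×(-2) + 0.2×g.
0.2×g = 0.7 − 2.5 + 1.968 = 0.168.
g = 0.168 / 0.2 = 0.84%.

Average years of schooling grew 0.84%.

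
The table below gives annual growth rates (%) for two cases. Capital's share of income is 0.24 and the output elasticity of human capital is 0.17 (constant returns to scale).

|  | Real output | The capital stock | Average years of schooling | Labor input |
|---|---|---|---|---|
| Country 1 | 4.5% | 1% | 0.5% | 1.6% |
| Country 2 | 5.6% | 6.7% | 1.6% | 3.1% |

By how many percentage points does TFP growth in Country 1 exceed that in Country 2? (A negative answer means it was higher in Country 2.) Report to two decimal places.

1.34 percentage points

Labor's share = 1 − 0.24 − 0.17 = 0.59.
Country 1: TFP = 4.5 − 0.24 − 0.085 − 0.944 = 3.231%.
Country 2: TFP = 5.6 − 1.608 − 0.272 − 1.829 = 1.891%.
Difference = 3.231 − (1.891) = 1.34 pp.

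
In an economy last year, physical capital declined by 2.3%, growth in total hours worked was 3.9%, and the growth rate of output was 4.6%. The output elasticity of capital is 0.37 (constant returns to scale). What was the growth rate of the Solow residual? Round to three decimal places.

Labor's share = 1 − 0.37 = 0.63.
Physical capital: 0.37 × (-2.3) = -0.851 pp.
Total hours worked: 0.63 × 3.9 = 2.457 pp.
TFP growth = 4.6 − 1.606 = 2.994%.

2.994%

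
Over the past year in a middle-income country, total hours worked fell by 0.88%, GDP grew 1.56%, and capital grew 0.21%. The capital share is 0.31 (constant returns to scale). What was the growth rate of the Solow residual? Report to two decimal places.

2.10%

Labor's share = 1 − 0.31 = 0.69.
Capital: 0.31 × 0.21 = 0.0651 pp.
Total hours worked: 0.69 × (-0.88) = -0.6072 pp.
TFP growth = 1.56 + 0.5421 = 2.1021%.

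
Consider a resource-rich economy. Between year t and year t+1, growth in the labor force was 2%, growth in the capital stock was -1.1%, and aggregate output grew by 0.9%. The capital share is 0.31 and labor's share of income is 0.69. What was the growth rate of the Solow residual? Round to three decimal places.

Labor's share = 1 − 0.31 = 0.69.
The capital stock: 0.31 × (-1.1) = -0.341 pp.
The labor force: 0.69 × 2 = 1.38 pp.
TFP growth = 0.9 − 1.039 = -0.139%.

-0.139%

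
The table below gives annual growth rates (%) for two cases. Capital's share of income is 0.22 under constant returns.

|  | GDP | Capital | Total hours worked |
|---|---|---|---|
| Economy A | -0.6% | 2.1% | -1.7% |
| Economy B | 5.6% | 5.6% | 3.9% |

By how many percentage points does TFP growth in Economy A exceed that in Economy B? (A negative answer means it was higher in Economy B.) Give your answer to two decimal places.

Labor's share = 1 − 0.22 = 0.78.
Economy A: TFP = -0.6 − 0.462 + 1.326 = 0.264%.
Economy B: TFP = 5.6 − 1.232 − 3.042 = 1.326%.
Difference = 0.264 − (1.326) = -1.062 pp.

-1.06 percentage points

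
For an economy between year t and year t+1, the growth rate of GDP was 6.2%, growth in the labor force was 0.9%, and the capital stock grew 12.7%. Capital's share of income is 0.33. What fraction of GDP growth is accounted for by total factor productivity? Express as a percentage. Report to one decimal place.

Total factor productivity accounted for 22.7% of growth.

Labor's share = 1 − 0.33 = 0.67.
The capital stock: 0.33 × 12.7 = 4.191 pp.
The labor force: 0.67 × 0.9 = 0.603 pp.
TFP growth = 6.2 − 4.794 = 1.406%.
TFP share of growth = 1.406 / 6.2 × 100 = 22.677%.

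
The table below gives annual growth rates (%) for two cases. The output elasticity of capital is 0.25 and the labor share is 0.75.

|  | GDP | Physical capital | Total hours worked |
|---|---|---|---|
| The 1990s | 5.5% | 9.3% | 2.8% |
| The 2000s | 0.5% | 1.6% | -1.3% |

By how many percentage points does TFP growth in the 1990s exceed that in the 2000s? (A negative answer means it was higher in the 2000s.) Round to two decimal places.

0.00 percentage points

Labor's share = 1 − 0.25 = 0.75.
The 1990s: TFP = 5.5 − 2.325 − 2.1 = 1.075%.
The 2000s: TFP = 0.5 − 0.4 + 0.975 = 1.075%.
Difference = 1.075 − (1.075) = 0 pp.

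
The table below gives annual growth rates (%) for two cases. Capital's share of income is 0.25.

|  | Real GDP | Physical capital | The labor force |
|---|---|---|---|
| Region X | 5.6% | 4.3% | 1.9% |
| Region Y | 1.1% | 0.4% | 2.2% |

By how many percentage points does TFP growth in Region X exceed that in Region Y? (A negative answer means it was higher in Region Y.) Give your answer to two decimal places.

3.75 percentage points

Labor's share = 1 − 0.25 = 0.75.
Region X: TFP = 5.6 − 1.075 − 1.425 = 3.1%.
Region Y: TFP = 1.1 − 0.1 − 1.65 = -0.65%.
Difference = 3.1 − (-0.65) = 3.75 pp.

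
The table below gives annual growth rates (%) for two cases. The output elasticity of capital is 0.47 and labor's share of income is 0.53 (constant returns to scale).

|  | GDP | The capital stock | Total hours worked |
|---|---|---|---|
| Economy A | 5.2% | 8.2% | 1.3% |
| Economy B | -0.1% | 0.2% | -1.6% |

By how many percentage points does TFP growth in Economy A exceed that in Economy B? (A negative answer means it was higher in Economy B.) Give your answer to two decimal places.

0.00 percentage points

Labor's share = 1 − 0.47 = 0.53.
Economy A: TFP = 5.2 − 3.854 − 0.689 = 0.657%.
Economy B: TFP = -0.1 − 0.094 + 0.848 = 0.654%.
Difference = 0.657 − (0.654) = 0.003 pp.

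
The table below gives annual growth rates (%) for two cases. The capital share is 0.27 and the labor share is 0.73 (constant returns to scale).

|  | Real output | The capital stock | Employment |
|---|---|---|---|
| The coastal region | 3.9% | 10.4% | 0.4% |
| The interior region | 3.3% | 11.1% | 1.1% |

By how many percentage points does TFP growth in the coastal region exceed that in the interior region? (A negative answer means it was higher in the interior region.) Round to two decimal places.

Labor's share = 1 − 0.27 = 0.73.
The coastal region: TFP = 3.9 − 2.808 − 0.292 = 0.8%.
The interior region: TFP = 3.3 − 2.997 − 0.803 = -0.5%.
Difference = 0.8 − (-0.5) = 1.3 pp.

1.30 percentage points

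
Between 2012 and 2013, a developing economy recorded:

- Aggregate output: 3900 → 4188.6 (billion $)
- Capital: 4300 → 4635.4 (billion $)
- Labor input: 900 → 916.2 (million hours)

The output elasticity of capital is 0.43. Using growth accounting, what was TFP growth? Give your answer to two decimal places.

Aggregate output growth = (4188.6 − 3900) / 3900 = 7.4%.
Capital growth = (4635.4 − 4300) / 4300 = 7.8%.
Labor input growth = (916.2 − 900) / 900 = 1.8%.
Labor's share = 1 − 0.43 = 0.57.
Capital: 0.43 × 7.8 = 3.354 pp.
Labor input: 0.57 × 1.8 = 1.026 pp.
TFP growth = 7.4 − 4.38 = 3.02%.

3.02%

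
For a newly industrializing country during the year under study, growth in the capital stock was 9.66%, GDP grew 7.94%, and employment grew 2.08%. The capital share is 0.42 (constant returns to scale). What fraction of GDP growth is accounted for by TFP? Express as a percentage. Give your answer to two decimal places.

Labor's share = 1 − 0.42 = 0.58.
The capital stock: 0.42 × 9.66 = 4.0572 pp.
Employment: 0.58 × 2.08 = 1.2064 pp.
TFP growth = 7.94 − 5.2636 = 2.6764%.
TFP share of growth = 2.6764 / 7.94 × 100 = 33.7078%.

33.71%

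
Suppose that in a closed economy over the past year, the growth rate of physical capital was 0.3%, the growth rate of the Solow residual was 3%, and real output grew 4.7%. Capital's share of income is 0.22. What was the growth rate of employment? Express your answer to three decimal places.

2.095%

Labor's share = 1 − 0.22 = 0.78.
gY = gA + 0.22×0.3 + 0.78×g.
0.78×g = 4.7 − 3 − 0.066 = 1.634.
g = 1.634 / 0.78 = 2.09487%.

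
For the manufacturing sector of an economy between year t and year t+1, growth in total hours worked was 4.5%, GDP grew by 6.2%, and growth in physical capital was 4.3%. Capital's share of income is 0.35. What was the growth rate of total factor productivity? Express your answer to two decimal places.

1.77%

Labor's share = 1 − 0.35 = 0.65.
Physical capital: 0.35 × 4.3 = 1.505 pp.
Total hours worked: 0.65 × 4.5 = 2.925 pp.
TFP growth = 6.2 − 4.43 = 1.77%.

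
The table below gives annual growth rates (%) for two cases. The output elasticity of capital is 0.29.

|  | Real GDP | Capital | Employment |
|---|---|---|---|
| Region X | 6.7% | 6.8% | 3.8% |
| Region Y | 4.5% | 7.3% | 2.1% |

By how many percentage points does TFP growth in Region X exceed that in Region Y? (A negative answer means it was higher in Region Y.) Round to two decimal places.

1.14 percentage points

Labor's share = 1 − 0.29 = 0.71.
Region X: TFP = 6.7 − 1.972 − 2.698 = 2.03%.
Region Y: TFP = 4.5 − 2.117 − 1.491 = 0.892%.
Difference = 2.03 − (0.892) = 1.138 pp.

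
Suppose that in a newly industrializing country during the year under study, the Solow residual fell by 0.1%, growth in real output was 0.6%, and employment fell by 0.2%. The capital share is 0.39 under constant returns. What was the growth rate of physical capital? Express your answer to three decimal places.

2.108%

Labor's share = 1 − 0.39 = 0.61.
gY = gA + 0.61×(-0.2) + 0.39×g.
0.39×g = 0.6 + 0.1 + 0.122 = 0.822.
g = 0.822 / 0.39 = 2.10769%.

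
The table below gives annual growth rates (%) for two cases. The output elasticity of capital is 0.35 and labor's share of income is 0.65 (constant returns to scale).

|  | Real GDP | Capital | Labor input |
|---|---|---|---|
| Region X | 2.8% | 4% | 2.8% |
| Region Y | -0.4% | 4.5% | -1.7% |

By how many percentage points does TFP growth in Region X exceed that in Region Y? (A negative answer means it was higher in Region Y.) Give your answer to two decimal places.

0.45 percentage points

Labor's share = 1 − 0.35 = 0.65.
Region X: TFP = 2.8 − 1.4 − 1.82 = -0.42%.
Region Y: TFP = -0.4 − 1.575 + 1.105 = -0.87%.
Difference = -0.42 − (-0.87) = 0.45 pp.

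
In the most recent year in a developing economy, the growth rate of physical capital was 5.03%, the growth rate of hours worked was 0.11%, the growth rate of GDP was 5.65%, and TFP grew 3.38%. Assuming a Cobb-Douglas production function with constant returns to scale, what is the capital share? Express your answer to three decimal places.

α = 0.439

gY = gA + α·gK + (1−α)·gL, so gY − gA − gL = α(gK − gL).
5.65 − 3.38 − 0.11 = α × (5.03 − 0.11).
2.16 = 4.92 α, so α = 0.43902.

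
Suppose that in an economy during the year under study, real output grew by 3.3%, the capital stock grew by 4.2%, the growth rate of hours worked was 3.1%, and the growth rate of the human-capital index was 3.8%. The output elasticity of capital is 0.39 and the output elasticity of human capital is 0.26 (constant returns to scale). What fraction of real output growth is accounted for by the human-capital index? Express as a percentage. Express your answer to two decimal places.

The human-capital index contributed 0.26 × 3.8 = 0.988 pp.
Share of growth = 0.988 / 3.3 × 100 = 29.9394%.

The human-capital index accounted for 29.94% of growth.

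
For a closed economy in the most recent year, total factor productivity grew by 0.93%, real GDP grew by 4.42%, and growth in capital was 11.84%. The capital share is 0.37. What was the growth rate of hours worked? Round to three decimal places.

Labor's share = 1 − 0.37 = 0.63.
gY = gA + 0.37×11.84 + 0.63×g.
0.63×g = 4.42 − 0.93 − 4.3808 = -0.8908.
g = -0.8908 / 0.63 = -1.41397%.

-1.414%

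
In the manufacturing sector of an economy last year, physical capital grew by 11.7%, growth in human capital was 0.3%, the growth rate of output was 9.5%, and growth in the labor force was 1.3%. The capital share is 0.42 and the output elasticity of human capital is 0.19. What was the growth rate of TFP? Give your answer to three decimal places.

Labor's share = 1 − 0.42 − 0.19 = 0.39.
Physical capital: 0.42 × 11.7 = 4.914 pp.
Human capital: 0.19 × 0.3 = 0.057 pp.
The labor force: 0.39 × 1.3 = 0.507 pp.
TFP growth = 9.5 − 5.478 = 4.022%.

4.022%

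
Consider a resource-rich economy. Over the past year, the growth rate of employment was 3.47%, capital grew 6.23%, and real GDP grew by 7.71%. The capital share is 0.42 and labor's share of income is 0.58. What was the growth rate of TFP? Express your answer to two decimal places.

Labor's share = 1 − 0.42 = 0.58.
Capital: 0.42 × 6.23 = 2.6166 pp.
Employment: 0.58 × 3.47 = 2.0126 pp.
TFP growth = 7.71 − 4.6292 = 3.0808%.

3.08%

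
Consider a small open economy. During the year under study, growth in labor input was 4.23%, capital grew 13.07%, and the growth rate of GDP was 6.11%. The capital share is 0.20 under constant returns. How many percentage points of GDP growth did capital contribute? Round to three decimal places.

Contribution = share × growth = 0.2 × 13.07 = 2.614 pp.

2.614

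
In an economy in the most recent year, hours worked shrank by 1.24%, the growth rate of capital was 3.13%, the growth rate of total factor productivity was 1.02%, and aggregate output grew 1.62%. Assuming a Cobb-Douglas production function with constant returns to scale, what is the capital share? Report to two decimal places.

gY = gA + α·gK + (1−α)·gL, so gY − gA − gL = α(gK − gL).
1.62 − 1.02 + 1.24 = α × (3.13 − (-1.24)).
1.84 = 4.37 α, so α = 0.4211.

α = 0.42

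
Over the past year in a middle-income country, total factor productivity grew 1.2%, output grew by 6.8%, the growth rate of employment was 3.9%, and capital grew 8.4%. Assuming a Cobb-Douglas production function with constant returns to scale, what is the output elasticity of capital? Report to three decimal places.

α = 0.378

gY = gA + α·gK + (1−α)·gL, so gY − gA − gL = α(gK − gL).
6.8 − 1.2 − 3.9 = α × (8.4 − 3.9).
1.7 = 4.5 α, so α = 0.37778.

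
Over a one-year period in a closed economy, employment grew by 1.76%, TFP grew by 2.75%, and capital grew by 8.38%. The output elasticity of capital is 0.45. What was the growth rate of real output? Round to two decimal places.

7.49%

Labor's share = 1 − 0.45 = 0.55.
Capital: 0.45 × 8.38 = 3.771 pp.
Employment: 0.55 × 1.76 = 0.968 pp.
Output growth = 2.75 + 4.739 = 7.489%.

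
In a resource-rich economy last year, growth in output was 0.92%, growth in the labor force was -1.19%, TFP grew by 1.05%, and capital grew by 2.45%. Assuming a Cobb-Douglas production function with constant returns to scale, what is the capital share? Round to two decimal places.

0.29

gY = gA + α·gK + (1−α)·gL, so gY − gA − gL = α(gK − gL).
0.92 − 1.05 + 1.19 = α × (2.45 − (-1.19)).
1.06 = 3.64 α, so α = 0.2912.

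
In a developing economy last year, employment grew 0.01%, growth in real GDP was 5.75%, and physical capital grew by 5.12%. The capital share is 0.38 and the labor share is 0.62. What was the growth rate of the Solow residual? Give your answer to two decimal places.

The Solow residual grew 3.80%.

Labor's share = 1 − 0.38 = 0.62.
Physical capital: 0.38 × 5.12 = 1.9456 pp.
Employment: 0.62 × 0.01 = 0.0062 pp.
TFP growth = 5.75 − 1.9518 = 3.7982%.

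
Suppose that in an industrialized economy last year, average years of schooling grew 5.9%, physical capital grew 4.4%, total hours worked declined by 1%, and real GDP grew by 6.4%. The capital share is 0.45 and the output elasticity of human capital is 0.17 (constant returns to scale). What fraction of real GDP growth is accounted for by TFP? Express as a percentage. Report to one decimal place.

Labor's share = 1 − 0.45 − 0.17 = 0.38.
Physical capital: 0.45 × 4.4 = 1.98 pp.
Average years of schooling: 0.17 × 5.9 = 1.003 pp.
Total hours worked: 0.38 × (-1) = -0.38 pp.
TFP growth = 6.4 − 2.603 = 3.797%.
TFP share of growth = 3.797 / 6.4 × 100 = 59.328%.

59.3%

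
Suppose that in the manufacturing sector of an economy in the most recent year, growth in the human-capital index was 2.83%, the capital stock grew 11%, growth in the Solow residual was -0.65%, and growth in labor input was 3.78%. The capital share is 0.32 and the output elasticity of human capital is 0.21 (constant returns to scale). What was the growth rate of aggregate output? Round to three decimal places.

Labor's share = 1 − 0.32 − 0.21 = 0.47.
The capital stock: 0.32 × 11 = 3.52 pp.
The human-capital index: 0.21 × 2.83 = 0.5943 pp.
Labor input: 0.47 × 3.78 = 1.7766 pp.
Output growth = -0.65 + 5.8909 = 5.2409%.

5.241%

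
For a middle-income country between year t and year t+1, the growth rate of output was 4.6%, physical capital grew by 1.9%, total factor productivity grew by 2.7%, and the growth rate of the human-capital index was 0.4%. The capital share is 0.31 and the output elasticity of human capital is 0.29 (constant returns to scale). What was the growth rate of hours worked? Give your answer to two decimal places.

2.99%

Labor's share = 1 − 0.31 − 0.29 = 0.4.
gY = gA + 0.31×1.9 + 0.29×0.4 + 0.4×g.
0.4×g = 4.6 − 2.7 − 0.705 = 1.195.
g = 1.195 / 0.4 = 2.9875%.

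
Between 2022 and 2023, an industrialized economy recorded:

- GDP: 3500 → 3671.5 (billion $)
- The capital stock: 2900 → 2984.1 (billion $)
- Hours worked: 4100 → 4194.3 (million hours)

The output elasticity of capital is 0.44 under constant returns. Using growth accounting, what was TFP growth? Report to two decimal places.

2.34%

GDP growth = (3671.5 − 3500) / 3500 = 4.9%.
The capital stock growth = (2984.1 − 2900) / 2900 = 2.9%.
Hours worked growth = (4194.3 − 4100) / 4100 = 2.3%.
Labor's share = 1 − 0.44 = 0.56.
The capital stock: 0.44 × 2.9 = 1.276 pp.
Hours worked: 0.56 × 2.3 = 1.288 pp.
TFP growth = 4.9 − 2.564 = 2.336%.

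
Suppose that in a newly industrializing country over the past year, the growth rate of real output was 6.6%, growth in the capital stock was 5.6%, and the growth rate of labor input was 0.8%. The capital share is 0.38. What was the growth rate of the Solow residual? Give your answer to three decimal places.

The Solow residual growth was 3.976%.

Labor's share = 1 − 0.38 = 0.62.
The capital stock: 0.38 × 5.6 = 2.128 pp.
Labor input: 0.62 × 0.8 = 0.496 pp.
TFP growth = 6.6 − 2.624 = 3.976%.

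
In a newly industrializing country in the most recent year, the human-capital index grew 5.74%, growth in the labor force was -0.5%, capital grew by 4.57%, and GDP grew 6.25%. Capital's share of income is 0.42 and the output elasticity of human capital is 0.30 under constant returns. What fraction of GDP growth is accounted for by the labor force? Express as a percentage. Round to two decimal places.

Labor's share = 1 − 0.42 − 0.3 = 0.28.
The labor force contributed 0.28 × (-0.5) = -0.14 pp.
Share of growth = -0.14 / 6.25 × 100 = -2.24%.

The labor force accounted for -2.24% of growth.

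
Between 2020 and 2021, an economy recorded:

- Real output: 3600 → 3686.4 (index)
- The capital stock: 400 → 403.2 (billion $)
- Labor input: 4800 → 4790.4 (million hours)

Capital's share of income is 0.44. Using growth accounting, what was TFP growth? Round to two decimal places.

2.16%

Real output growth = (3686.4 − 3600) / 3600 = 2.4%.
The capital stock growth = (403.2 − 400) / 400 = 0.8%.
Labor input growth = (4790.4 − 4800) / 4800 = -0.2%.
Labor's share = 1 − 0.44 = 0.56.
The capital stock: 0.44 × 0.8 = 0.352 pp.
Labor input: 0.56 × (-0.2) = -0.112 pp.
TFP growth = 2.4 − 0.24 = 2.16%.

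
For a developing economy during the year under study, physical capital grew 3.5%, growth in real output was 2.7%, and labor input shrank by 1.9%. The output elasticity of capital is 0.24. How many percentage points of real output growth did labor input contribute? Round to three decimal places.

-1.444 percentage points

Labor's share = 1 − 0.24 = 0.76.
Contribution = share × growth = 0.76 × (-1.9) = -1.444 pp.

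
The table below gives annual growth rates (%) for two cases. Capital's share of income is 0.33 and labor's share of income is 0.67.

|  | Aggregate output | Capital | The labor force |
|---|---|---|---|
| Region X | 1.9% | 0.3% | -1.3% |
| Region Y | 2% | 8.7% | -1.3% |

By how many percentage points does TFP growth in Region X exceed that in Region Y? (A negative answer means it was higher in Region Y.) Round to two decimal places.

Labor's share = 1 − 0.33 = 0.67.
Region X: TFP = 1.9 − 0.099 + 0.871 = 2.672%.
Region Y: TFP = 2 − 2.871 + 0.871 = 0%.
Difference = 2.672 − (0) = 2.672 pp.

2.67 percentage points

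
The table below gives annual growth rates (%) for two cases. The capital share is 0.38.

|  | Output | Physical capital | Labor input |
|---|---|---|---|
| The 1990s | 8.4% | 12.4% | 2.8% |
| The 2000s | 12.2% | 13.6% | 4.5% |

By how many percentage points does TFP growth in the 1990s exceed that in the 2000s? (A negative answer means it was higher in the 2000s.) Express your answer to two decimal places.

Labor's share = 1 − 0.38 = 0.62.
The 1990s: TFP = 8.4 − 4.712 − 1.736 = 1.952%.
The 2000s: TFP = 12.2 − 5.168 − 2.79 = 4.242%.
Difference = 1.952 − (4.242) = -2.29 pp.

-2.29 percentage points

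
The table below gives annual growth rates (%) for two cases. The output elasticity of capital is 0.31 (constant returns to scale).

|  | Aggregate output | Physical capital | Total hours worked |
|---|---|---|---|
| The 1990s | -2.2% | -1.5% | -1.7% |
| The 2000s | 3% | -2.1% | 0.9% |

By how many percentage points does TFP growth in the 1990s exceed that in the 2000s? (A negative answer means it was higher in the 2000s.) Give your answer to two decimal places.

Labor's share = 1 − 0.31 = 0.69.
The 1990s: TFP = -2.2 + 0.465 + 1.173 = -0.562%.
The 2000s: TFP = 3 + 0.651 − 0.621 = 3.03%.
Difference = -0.562 − (3.03) = -3.592 pp.

-3.59 percentage points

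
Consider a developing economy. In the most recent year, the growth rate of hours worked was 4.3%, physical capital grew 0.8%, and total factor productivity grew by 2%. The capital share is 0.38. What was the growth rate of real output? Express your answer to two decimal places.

Labor's share = 1 − 0.38 = 0.62.
Physical capital: 0.38 × 0.8 = 0.304 pp.
Hours worked: 0.62 × 4.3 = 2.666 pp.
Output growth = 2 + 2.97 = 4.97%.

4.97%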